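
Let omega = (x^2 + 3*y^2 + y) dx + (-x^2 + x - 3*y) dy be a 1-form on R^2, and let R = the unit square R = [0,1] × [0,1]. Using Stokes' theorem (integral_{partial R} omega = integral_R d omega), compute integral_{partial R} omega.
integral_(partial R) omega = -4

Stokes: integral_partial_R omega = integral_R d omega with d omega = (∂Q/∂x - ∂P/∂y) dx ∧ dy.
  ∂Q/∂x = 1 - 2*x
  ∂P/∂y = 6*y + 1
  integrand = ∂Q/∂x - ∂P/∂y = -2*x - 6*y.
Integrating over R: integral_0^1 integral_0^1 (-2*x - 6*y) dx dy = -4.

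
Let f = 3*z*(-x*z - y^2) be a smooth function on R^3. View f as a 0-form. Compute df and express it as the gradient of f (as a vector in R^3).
df = (-3*z^2) dx + (-6*y*z) dy + (-6*x*z - 3*y^2) dz; grad f = (-3*z^2, -6*y*z, -6*x*z - 3*y^2)

For a 0-form f, d f = (∂f/∂x) dx + (∂f/∂y) dy + (∂f/∂z) dz. The components of the vector representation are exactly the entries of grad f in Cartesian coordinates:
  ∂f/∂x = -3*z^2
  ∂f/∂y = -6*y*z
  ∂f/∂z = -6*x*z - 3*y^2.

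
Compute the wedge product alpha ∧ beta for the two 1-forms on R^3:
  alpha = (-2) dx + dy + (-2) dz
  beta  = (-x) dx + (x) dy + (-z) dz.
alpha ∧ beta = (-x) dx ∧ dy + (-2*x + 2*z) dx ∧ dz + (2*x - z) dy ∧ dz

Distribute the wedge, using dx_i ∧ dx_j = -dx_j ∧ dx_i and dx_i ∧ dx_i = 0. For each pair (i, j) with i < j, the coefficient of dx_i ∧ dx_j in alpha ∧ beta is (alpha_i * beta_j - alpha_j * beta_i). Collecting: alpha ∧ beta = (-x) dx ∧ dy + (-2*x + 2*z) dx ∧ dz + (2*x - z) dy ∧ dz.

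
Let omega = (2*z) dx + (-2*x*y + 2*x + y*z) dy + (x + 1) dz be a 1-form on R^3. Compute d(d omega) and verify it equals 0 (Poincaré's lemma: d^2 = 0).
d(d omega) = 0

Step 1: d omega = sum_{i<j} (∂f_j/∂x_i - ∂f_i/∂x_j) dx_i ∧ dx_j:
  coeff of dx ∧ dy: 2 - 2*y
  coeff of dx ∧ dz: -1
  coeff of dy ∧ dz: -y
Step 2: Apply d again to each 2-form coefficient. The only possible 3-form in R^3 is dx ∧ dy ∧ dz, with coefficient
  ∂(coeff of dy∧dz)/∂x - ∂(coeff of dx∧dz)/∂y + ∂(coeff of dx∧dy)/∂z
  = ∂/∂x (-y) - ∂/∂y (-1) + ∂/∂z (2 - 2*y).
Each of these terms simplifies to sums of mixed partials that cancel in pairs. The result is 0 (by equality of mixed partials for smooth functions — Schwarz / Clairaut).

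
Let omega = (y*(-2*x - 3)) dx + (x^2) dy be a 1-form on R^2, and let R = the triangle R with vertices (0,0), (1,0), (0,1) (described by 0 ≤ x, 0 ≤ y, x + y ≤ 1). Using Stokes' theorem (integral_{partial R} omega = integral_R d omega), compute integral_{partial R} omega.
integral_(partial R) omega = 13/6

Stokes: integral_partial_R omega = integral_R d omega with d omega = (∂Q/∂x - ∂P/∂y) dx ∧ dy.
  ∂Q/∂x = 2*x
  ∂P/∂y = -2*x - 3
  integrand = ∂Q/∂x - ∂P/∂y = 4*x + 3.
Integrating over R: integral_0^1 integral_0^{1-x} (4*x + 3) dy dx = 13/6.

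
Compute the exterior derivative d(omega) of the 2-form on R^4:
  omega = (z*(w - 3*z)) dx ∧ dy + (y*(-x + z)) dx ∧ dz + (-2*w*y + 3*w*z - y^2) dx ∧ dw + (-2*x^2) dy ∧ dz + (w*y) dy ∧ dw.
d(omega) = (w - 3*x - 7*z) dx ∧ dy ∧ dz + (2*w + 2*y + z) dx ∧ dy ∧ dw + (-3*w) dx ∧ dz ∧ dw

For a 2-form omega = sum_{i<j} g_{ij} dx_i ∧ dx_j, the exterior derivative is
  d(omega) = sum_{i<j} d(g_{ij}) ∧ dx_i ∧ dx_j = sum_{i<j, k} (∂g_{ij}/∂x_k) dx_k ∧ dx_i ∧ dx_j.
Expand each term, using dx_k ∧ dx_i ∧ dx_j = sgn(permutation) dx_{(a)} ∧ dx_{(b)} ∧ dx_{(c)} with (a < b < c) sorted:
  d(z*(w - 3*z)) includes (∂/∂z)(z*(w - 3*z)) dz = (w - 6*z) dz, which multiplied by dx ∧ dy gives (w - 6*z) dx ∧ dy ∧ dz
  d(z*(w - 3*z)) includes (∂/∂w)(z*(w - 3*z)) dw = (z) dw, which multiplied by dx ∧ dy gives (z) dx ∧ dy ∧ dw
  d(y*(-x + z)) includes (∂/∂y)(y*(-x + z)) dy = (-x + z) dy, which multiplied by dx ∧ dz gives (x - z) dx ∧ dy ∧ dz
  d(-2*w*y + 3*w*z - y^2) includes (∂/∂y)(-2*w*y + 3*w*z - y^2) dy = (-2*w - 2*y) dy, which multiplied by dx ∧ dw gives (2*w + 2*y) dx ∧ dy ∧ dw
  d(-2*w*y + 3*w*z - y^2) includes (∂/∂z)(-2*w*y + 3*w*z - y^2) dz = (3*w) dz, which multiplied by dx ∧ dw gives (-3*w) dx ∧ dz ∧ dw
  d(-2*x^2) includes (∂/∂x)(-2*x^2) dx = (-4*x) dx, which multiplied by dy ∧ dz gives (-4*x) dx ∧ dy ∧ dz
Collecting like 3-forms: d(omega) = (w - 3*x - 7*z) dx ∧ dy ∧ dz + (2*w + 2*y + z) dx ∧ dy ∧ dw + (-3*w) dx ∧ dz ∧ dw.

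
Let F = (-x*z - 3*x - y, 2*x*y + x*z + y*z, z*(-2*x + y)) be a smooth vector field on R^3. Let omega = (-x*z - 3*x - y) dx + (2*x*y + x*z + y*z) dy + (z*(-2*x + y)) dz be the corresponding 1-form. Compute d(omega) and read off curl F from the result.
d(omega) = (-x - y + z) dy ∧ dz + (-x + 2*z) dz ∧ dx + (2*y + z + 1) dx ∧ dy; curl F = (-x - y + z, -x + 2*z, 2*y + z + 1)

d omega = sum_{i<j} (∂f_j/∂x_i - ∂f_i/∂x_j) dx_i ∧ dx_j. Under the identification (dy ∧ dz, dz ∧ dx, dx ∧ dy) ↔ (e_x, e_y, e_z), the coefficients are exactly the components of curl F. Compute:
  ∂R/∂y - ∂Q/∂z = (z) - (x + y) = -x - y + z
  ∂P/∂z - ∂R/∂x = (-x) - (-2*z) = -x + 2*z
  ∂Q/∂x - ∂P/∂y = (2*y + z) - (-1) = 2*y + z + 1.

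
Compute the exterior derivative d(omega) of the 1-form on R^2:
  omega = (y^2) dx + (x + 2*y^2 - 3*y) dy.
d(omega) = (1 - 2*y) dx ∧ dy

For a 1-form omega = sum_i f_i dx_i, the exterior derivative is
  d(omega) = sum_{i < j} (∂f_j/∂x_i - ∂f_i/∂x_j) dx_i ∧ dx_j.
  coefficient of dx ∧ dy: ∂f_2/∂x - ∂f_1/∂y = ∂(x + 2*y^2 - 3*y)/∂x - ∂(y^2)/∂y = 1 - 2*y
Assembling: d(omega) = (1 - 2*y) dx ∧ dy.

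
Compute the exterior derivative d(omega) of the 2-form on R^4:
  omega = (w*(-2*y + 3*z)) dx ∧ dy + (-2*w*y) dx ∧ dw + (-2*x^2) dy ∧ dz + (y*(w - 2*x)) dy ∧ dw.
d(omega) = (3*w - 4*x) dx ∧ dy ∧ dz + (2*w - 4*y + 3*z) dx ∧ dy ∧ dw

For a 2-form omega = sum_{i<j} g_{ij} dx_i ∧ dx_j, the exterior derivative is
  d(omega) = sum_{i<j} d(g_{ij}) ∧ dx_i ∧ dx_j = sum_{i<j, k} (∂g_{ij}/∂x_k) dx_k ∧ dx_i ∧ dx_j.
Expand each term, using dx_k ∧ dx_i ∧ dx_j = sgn(permutation) dx_{(a)} ∧ dx_{(b)} ∧ dx_{(c)} with (a < b < c) sorted:
  d(w*(-2*y + 3*z)) includes (∂/∂z)(w*(-2*y + 3*z)) dz = (3*w) dz, which multiplied by dx ∧ dy gives (3*w) dx ∧ dy ∧ dz
  d(w*(-2*y + 3*z)) includes (∂/∂w)(w*(-2*y + 3*z)) dw = (-2*y + 3*z) dw, which multiplied by dx ∧ dy gives (-2*y + 3*z) dx ∧ dy ∧ dw
  d(-2*w*y) includes (∂/∂y)(-2*w*y) dy = (-2*w) dy, which multiplied by dx ∧ dw gives (2*w) dx ∧ dy ∧ dw
  d(-2*x^2) includes (∂/∂x)(-2*x^2) dx = (-4*x) dx, which multiplied by dy ∧ dz gives (-4*x) dx ∧ dy ∧ dz
  d(y*(w - 2*x)) includes (∂/∂x)(y*(w - 2*x)) dx = (-2*y) dx, which multiplied by dy ∧ dw gives (-2*y) dx ∧ dy ∧ dw
Collecting like 3-forms: d(omega) = (3*w - 4*x) dx ∧ dy ∧ dz + (2*w - 4*y + 3*z) dx ∧ dy ∧ dw.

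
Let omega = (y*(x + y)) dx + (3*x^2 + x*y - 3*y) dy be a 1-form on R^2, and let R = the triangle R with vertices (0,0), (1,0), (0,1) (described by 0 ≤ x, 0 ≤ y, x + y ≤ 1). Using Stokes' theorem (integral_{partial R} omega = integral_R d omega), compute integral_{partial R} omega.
integral_(partial R) omega = 2/3

Stokes: integral_partial_R omega = integral_R d omega with d omega = (∂Q/∂x - ∂P/∂y) dx ∧ dy.
  ∂Q/∂x = 6*x + y
  ∂P/∂y = x + 2*y
  integrand = ∂Q/∂x - ∂P/∂y = 5*x - y.
Integrating over R: integral_0^1 integral_0^{1-x} (5*x - y) dy dx = 2/3.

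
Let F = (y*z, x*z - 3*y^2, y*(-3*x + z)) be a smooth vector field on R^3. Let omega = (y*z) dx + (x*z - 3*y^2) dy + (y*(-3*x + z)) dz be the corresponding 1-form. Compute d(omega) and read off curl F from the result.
d(omega) = (-4*x + z) dy ∧ dz + (4*y) dz ∧ dx + (0) dx ∧ dy; curl F = (-4*x + z, 4*y, 0)

d omega = sum_{i<j} (∂f_j/∂x_i - ∂f_i/∂x_j) dx_i ∧ dx_j. Under the identification (dy ∧ dz, dz ∧ dx, dx ∧ dy) ↔ (e_x, e_y, e_z), the coefficients are exactly the components of curl F. Compute:
  ∂R/∂y - ∂Q/∂z = (-3*x + z) - (x) = -4*x + z
  ∂P/∂z - ∂R/∂x = (y) - (-3*y) = 4*y
  ∂Q/∂x - ∂P/∂y = (z) - (z) = 0.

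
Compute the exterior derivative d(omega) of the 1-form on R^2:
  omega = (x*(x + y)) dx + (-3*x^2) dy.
d(omega) = (-7*x) dx ∧ dy

For a 1-form omega = sum_i f_i dx_i, the exterior derivative is
  d(omega) = sum_{i < j} (∂f_j/∂x_i - ∂f_i/∂x_j) dx_i ∧ dx_j.
  coefficient of dx ∧ dy: ∂f_2/∂x - ∂f_1/∂y = ∂(-3*x^2)/∂x - ∂(x*(x + y))/∂y = -7*x
Assembling: d(omega) = (-7*x) dx ∧ dy.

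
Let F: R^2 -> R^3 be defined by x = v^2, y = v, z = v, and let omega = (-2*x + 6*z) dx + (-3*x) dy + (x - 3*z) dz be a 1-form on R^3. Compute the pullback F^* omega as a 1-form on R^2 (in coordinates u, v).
F^* omega = (v*(-4*v^2 + 10*v - 3)) dv

Using F^*(f dg) = (f ∘ F) d(g ∘ F), substitute each coordinate x_i by F_i(u, v) in f_i, and replace dx_i by d F_i = (∂F_i/∂u) du + (∂F_i/∂v) dv.
  For the x component: f_1(F) = 2*v*(3 - v); d F_1 = (0) du + (2*v) dv
  For the y component: f_2(F) = -3*v^2; d F_2 = (0) du + (1) dv
  For the z component: f_3(F) = v*(v - 3); d F_3 = (0) du + (1) dv
Combining and collecting du, dv coefficients:
  coeff of du: 0
  coeff of dv: v*(-4*v^2 + 10*v - 3)
F^* omega = (v*(-4*v^2 + 10*v - 3)) dv.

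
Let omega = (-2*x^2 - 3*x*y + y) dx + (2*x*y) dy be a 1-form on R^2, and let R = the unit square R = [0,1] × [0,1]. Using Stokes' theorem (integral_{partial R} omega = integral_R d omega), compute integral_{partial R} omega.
integral_(partial R) omega = 3/2

Stokes: integral_partial_R omega = integral_R d omega with d omega = (∂Q/∂x - ∂P/∂y) dx ∧ dy.
  ∂Q/∂x = 2*y
  ∂P/∂y = 1 - 3*x
  integrand = ∂Q/∂x - ∂P/∂y = 3*x + 2*y - 1.
Integrating over R: integral_0^1 integral_0^1 (3*x + 2*y - 1) dx dy = 3/2.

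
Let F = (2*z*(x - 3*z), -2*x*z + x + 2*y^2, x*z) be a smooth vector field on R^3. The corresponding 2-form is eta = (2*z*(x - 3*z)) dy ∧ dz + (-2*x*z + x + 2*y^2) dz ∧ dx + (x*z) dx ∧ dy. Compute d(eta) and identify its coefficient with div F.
d(eta) = (x + 4*y + 2*z) dx ∧ dy ∧ dz; div F = x + 4*y + 2*z

For a 2-form in R^3 of the form above, applying d gives a 3-form with coefficient ∂P/∂x + ∂Q/∂y + ∂R/∂z:
  ∂P/∂x = 2*z
  ∂Q/∂y = 4*y
  ∂R/∂z = x
Sum = x + 4*y + 2*z, which is exactly div F.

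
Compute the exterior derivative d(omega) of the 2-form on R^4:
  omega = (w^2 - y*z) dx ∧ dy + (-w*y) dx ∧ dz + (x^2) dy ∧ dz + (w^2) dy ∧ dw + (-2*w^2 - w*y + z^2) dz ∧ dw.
d(omega) = (w + 2*x - y) dx ∧ dy ∧ dz + (2*w) dx ∧ dy ∧ dw + (-y) dx ∧ dz ∧ dw + (-w) dy ∧ dz ∧ dw

For a 2-form omega = sum_{i<j} g_{ij} dx_i ∧ dx_j, the exterior derivative is
  d(omega) = sum_{i<j} d(g_{ij}) ∧ dx_i ∧ dx_j = sum_{i<j, k} (∂g_{ij}/∂x_k) dx_k ∧ dx_i ∧ dx_j.
Expand each term, using dx_k ∧ dx_i ∧ dx_j = sgn(permutation) dx_{(a)} ∧ dx_{(b)} ∧ dx_{(c)} with (a < b < c) sorted:
  d(w^2 - y*z) includes (∂/∂z)(w^2 - y*z) dz = (-y) dz, which multiplied by dx ∧ dy gives (-y) dx ∧ dy ∧ dz
  d(w^2 - y*z) includes (∂/∂w)(w^2 - y*z) dw = (2*w) dw, which multiplied by dx ∧ dy gives (2*w) dx ∧ dy ∧ dw
  d(-w*y) includes (∂/∂y)(-w*y) dy = (-w) dy, which multiplied by dx ∧ dz gives (w) dx ∧ dy ∧ dz
  d(-w*y) includes (∂/∂w)(-w*y) dw = (-y) dw, which multiplied by dx ∧ dz gives (-y) dx ∧ dz ∧ dw
  d(x^2) includes (∂/∂x)(x^2) dx = (2*x) dx, which multiplied by dy ∧ dz gives (2*x) dx ∧ dy ∧ dz
  d(-2*w^2 - w*y + z^2) includes (∂/∂y)(-2*w^2 - w*y + z^2) dy = (-w) dy, which multiplied by dz ∧ dw gives (-w) dy ∧ dz ∧ dw
Collecting like 3-forms: d(omega) = (w + 2*x - y) dx ∧ dy ∧ dz + (2*w) dx ∧ dy ∧ dw + (-y) dx ∧ dz ∧ dw + (-w) dy ∧ dz ∧ dw.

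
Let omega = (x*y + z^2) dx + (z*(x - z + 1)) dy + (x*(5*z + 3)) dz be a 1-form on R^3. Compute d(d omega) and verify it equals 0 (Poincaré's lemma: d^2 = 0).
d(d omega) = 0

Step 1: d omega = sum_{i<j} (∂f_j/∂x_i - ∂f_i/∂x_j) dx_i ∧ dx_j:
  coeff of dx ∧ dy: -x + z
  coeff of dx ∧ dz: 3*z + 3
  coeff of dy ∧ dz: -x + 2*z - 1
Step 2: Apply d again to each 2-form coefficient. The only possible 3-form in R^3 is dx ∧ dy ∧ dz, with coefficient
  ∂(coeff of dy∧dz)/∂x - ∂(coeff of dx∧dz)/∂y + ∂(coeff of dx∧dy)/∂z
  = ∂/∂x (-x + 2*z - 1) - ∂/∂y (3*z + 3) + ∂/∂z (-x + z).
Each of these terms simplifies to sums of mixed partials that cancel in pairs. The result is 0 (by equality of mixed partials for smooth functions — Schwarz / Clairaut).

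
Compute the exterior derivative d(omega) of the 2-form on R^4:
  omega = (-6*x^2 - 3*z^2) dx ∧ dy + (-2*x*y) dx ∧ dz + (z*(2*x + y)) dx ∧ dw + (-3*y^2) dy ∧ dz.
d(omega) = (2*x - 6*z) dx ∧ dy ∧ dz + (-z) dx ∧ dy ∧ dw + (-2*x - y) dx ∧ dz ∧ dw

For a 2-form omega = sum_{i<j} g_{ij} dx_i ∧ dx_j, the exterior derivative is
  d(omega) = sum_{i<j} d(g_{ij}) ∧ dx_i ∧ dx_j = sum_{i<j, k} (∂g_{ij}/∂x_k) dx_k ∧ dx_i ∧ dx_j.
Expand each term, using dx_k ∧ dx_i ∧ dx_j = sgn(permutation) dx_{(a)} ∧ dx_{(b)} ∧ dx_{(c)} with (a < b < c) sorted:
  d(-6*x^2 - 3*z^2) includes (∂/∂z)(-6*x^2 - 3*z^2) dz = (-6*z) dz, which multiplied by dx ∧ dy gives (-6*z) dx ∧ dy ∧ dz
  d(-2*x*y) includes (∂/∂y)(-2*x*y) dy = (-2*x) dy, which multiplied by dx ∧ dz gives (2*x) dx ∧ dy ∧ dz
  d(z*(2*x + y)) includes (∂/∂y)(z*(2*x + y)) dy = (z) dy, which multiplied by dx ∧ dw gives (-z) dx ∧ dy ∧ dw
  d(z*(2*x + y)) includes (∂/∂z)(z*(2*x + y)) dz = (2*x + y) dz, which multiplied by dx ∧ dw gives (-2*x - y) dx ∧ dz ∧ dw
Collecting like 3-forms: d(omega) = (2*x - 6*z) dx ∧ dy ∧ dz + (-z) dx ∧ dy ∧ dw + (-2*x - y) dx ∧ dz ∧ dw.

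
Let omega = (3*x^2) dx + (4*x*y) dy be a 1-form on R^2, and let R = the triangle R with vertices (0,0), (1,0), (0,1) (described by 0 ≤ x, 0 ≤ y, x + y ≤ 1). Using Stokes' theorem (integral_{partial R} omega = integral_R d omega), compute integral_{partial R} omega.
integral_(partial R) omega = 2/3

Stokes: integral_partial_R omega = integral_R d omega with d omega = (∂Q/∂x - ∂P/∂y) dx ∧ dy.
  ∂Q/∂x = 4*y
  ∂P/∂y = 0
  integrand = ∂Q/∂x - ∂P/∂y = 4*y.
Integrating over R: integral_0^1 integral_0^{1-x} (4*y) dy dx = 2/3.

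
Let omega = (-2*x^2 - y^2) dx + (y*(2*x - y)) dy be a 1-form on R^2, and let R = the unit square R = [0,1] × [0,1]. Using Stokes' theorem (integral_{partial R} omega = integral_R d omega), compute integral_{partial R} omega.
integral_(partial R) omega = 2

Stokes: integral_partial_R omega = integral_R d omega with d omega = (∂Q/∂x - ∂P/∂y) dx ∧ dy.
  ∂Q/∂x = 2*y
  ∂P/∂y = -2*y
  integrand = ∂Q/∂x - ∂P/∂y = 4*y.
Integrating over R: integral_0^1 integral_0^1 (4*y) dx dy = 2.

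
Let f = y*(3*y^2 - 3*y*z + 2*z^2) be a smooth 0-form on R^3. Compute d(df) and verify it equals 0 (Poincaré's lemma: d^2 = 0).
d(df) = 0

Step 1: df = sum_i (∂f/∂x_i) dx_i = (0) dx + (9*y^2 - 6*y*z + 2*z^2) dy + (y*(-3*y + 4*z)) dz.
Step 2: Apply d again. Using the 1-form formula, the coefficient of dx ∧ dy in d(df) is ∂^2 f/∂x ∂y - ∂^2 f/∂y ∂x = (0) - (0) = 0 (equality of mixed partials for smooth f).
Similarly for dx ∧ dz and dy ∧ dz — all coefficients vanish. So d(df) = 0.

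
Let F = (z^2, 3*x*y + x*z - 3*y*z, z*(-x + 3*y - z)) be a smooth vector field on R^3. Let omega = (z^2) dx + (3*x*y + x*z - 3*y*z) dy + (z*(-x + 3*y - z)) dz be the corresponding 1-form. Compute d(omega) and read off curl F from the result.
d(omega) = (-x + 3*y + 3*z) dy ∧ dz + (3*z) dz ∧ dx + (3*y + z) dx ∧ dy; curl F = (-x + 3*y + 3*z, 3*z, 3*y + z)

d omega = sum_{i<j} (∂f_j/∂x_i - ∂f_i/∂x_j) dx_i ∧ dx_j. Under the identification (dy ∧ dz, dz ∧ dx, dx ∧ dy) ↔ (e_x, e_y, e_z), the coefficients are exactly the components of curl F. Compute:
  ∂R/∂y - ∂Q/∂z = (3*z) - (x - 3*y) = -x + 3*y + 3*z
  ∂P/∂z - ∂R/∂x = (2*z) - (-z) = 3*z
  ∂Q/∂x - ∂P/∂y = (3*y + z) - (0) = 3*y + z.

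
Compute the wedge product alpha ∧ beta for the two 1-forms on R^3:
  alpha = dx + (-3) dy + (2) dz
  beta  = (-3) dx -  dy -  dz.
alpha ∧ beta = (-10) dx ∧ dy + (5) dx ∧ dz + (5) dy ∧ dz

Distribute the wedge, using dx_i ∧ dx_j = -dx_j ∧ dx_i and dx_i ∧ dx_i = 0. For each pair (i, j) with i < j, the coefficient of dx_i ∧ dx_j in alpha ∧ beta is (alpha_i * beta_j - alpha_j * beta_i). Collecting: alpha ∧ beta = (-10) dx ∧ dy + (5) dx ∧ dz + (5) dy ∧ dz.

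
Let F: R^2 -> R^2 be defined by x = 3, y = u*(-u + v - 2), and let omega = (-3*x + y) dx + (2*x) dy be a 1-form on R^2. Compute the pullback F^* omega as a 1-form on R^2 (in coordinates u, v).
F^* omega = (-12*u + 6*v - 12) du + (6*u) dv

Using F^*(f dg) = (f ∘ F) d(g ∘ F), substitute each coordinate x_i by F_i(u, v) in f_i, and replace dx_i by d F_i = (∂F_i/∂u) du + (∂F_i/∂v) dv.
  For the x component: f_1(F) = -u^2 + u*v - 2*u - 9; d F_1 = (0) du + (0) dv
  For the y component: f_2(F) = 6; d F_2 = (-2*u + v - 2) du + (u) dv
Combining and collecting du, dv coefficients:
  coeff of du: -12*u + 6*v - 12
  coeff of dv: 6*u
F^* omega = (-12*u + 6*v - 12) du + (6*u) dv.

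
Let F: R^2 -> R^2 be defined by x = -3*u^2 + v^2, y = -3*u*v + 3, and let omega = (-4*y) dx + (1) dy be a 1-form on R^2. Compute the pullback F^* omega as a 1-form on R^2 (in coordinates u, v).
F^* omega = (-72*u^2*v + 72*u - 3*v) du + (24*u*v^2 - 3*u - 24*v) dv

Using F^*(f dg) = (f ∘ F) d(g ∘ F), substitute each coordinate x_i by F_i(u, v) in f_i, and replace dx_i by d F_i = (∂F_i/∂u) du + (∂F_i/∂v) dv.
  For the x component: f_1(F) = 12*u*v - 12; d F_1 = (-6*u) du + (2*v) dv
  For the y component: f_2(F) = 1; d F_2 = (-3*v) du + (-3*u) dv
Combining and collecting du, dv coefficients:
  coeff of du: -72*u^2*v + 72*u - 3*v
  coeff of dv: 24*u*v^2 - 3*u - 24*v
F^* omega = (-72*u^2*v + 72*u - 3*v) du + (24*u*v^2 - 3*u - 24*v) dv.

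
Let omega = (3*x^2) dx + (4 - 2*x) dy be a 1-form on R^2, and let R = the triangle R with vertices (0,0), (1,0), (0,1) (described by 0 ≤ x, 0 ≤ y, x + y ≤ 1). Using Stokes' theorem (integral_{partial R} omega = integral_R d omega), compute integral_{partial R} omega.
integral_(partial R) omega = -1

Stokes: integral_partial_R omega = integral_R d omega with d omega = (∂Q/∂x - ∂P/∂y) dx ∧ dy.
  ∂Q/∂x = -2
  ∂P/∂y = 0
  integrand = ∂Q/∂x - ∂P/∂y = -2.
Integrating over R: integral_0^1 integral_0^{1-x} (-2) dy dx = -1.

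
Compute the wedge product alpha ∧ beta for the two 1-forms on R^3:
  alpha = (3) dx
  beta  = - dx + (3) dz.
alpha ∧ beta = (9) dx ∧ dz

Distribute the wedge, using dx_i ∧ dx_j = -dx_j ∧ dx_i and dx_i ∧ dx_i = 0. For each pair (i, j) with i < j, the coefficient of dx_i ∧ dx_j in alpha ∧ beta is (alpha_i * beta_j - alpha_j * beta_i). Collecting: alpha ∧ beta = (9) dx ∧ dz.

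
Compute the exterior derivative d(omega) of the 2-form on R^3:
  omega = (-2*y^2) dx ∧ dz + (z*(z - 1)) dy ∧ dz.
d(omega) = (4*y) dx ∧ dy ∧ dz

For a 2-form omega = sum_{i<j} g_{ij} dx_i ∧ dx_j, the exterior derivative is
  d(omega) = sum_{i<j} d(g_{ij}) ∧ dx_i ∧ dx_j = sum_{i<j, k} (∂g_{ij}/∂x_k) dx_k ∧ dx_i ∧ dx_j.
Expand each term, using dx_k ∧ dx_i ∧ dx_j = sgn(permutation) dx_{(a)} ∧ dx_{(b)} ∧ dx_{(c)} with (a < b < c) sorted:
  d(-2*y^2) includes (∂/∂y)(-2*y^2) dy = (-4*y) dy, which multiplied by dx ∧ dz gives (4*y) dx ∧ dy ∧ dz
Collecting like 3-forms: d(omega) = (4*y) dx ∧ dy ∧ dz.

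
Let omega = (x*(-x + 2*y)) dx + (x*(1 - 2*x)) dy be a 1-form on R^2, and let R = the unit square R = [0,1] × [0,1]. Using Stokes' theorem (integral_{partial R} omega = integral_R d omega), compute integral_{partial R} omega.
integral_(partial R) omega = -2

Stokes: integral_partial_R omega = integral_R d omega with d omega = (∂Q/∂x - ∂P/∂y) dx ∧ dy.
  ∂Q/∂x = 1 - 4*x
  ∂P/∂y = 2*x
  integrand = ∂Q/∂x - ∂P/∂y = 1 - 6*x.
Integrating over R: integral_0^1 integral_0^1 (1 - 6*x) dx dy = -2.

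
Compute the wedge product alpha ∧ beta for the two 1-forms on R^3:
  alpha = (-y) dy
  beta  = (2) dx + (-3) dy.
alpha ∧ beta = (2*y) dx ∧ dy

Distribute the wedge, using dx_i ∧ dx_j = -dx_j ∧ dx_i and dx_i ∧ dx_i = 0. For each pair (i, j) with i < j, the coefficient of dx_i ∧ dx_j in alpha ∧ beta is (alpha_i * beta_j - alpha_j * beta_i). Collecting: alpha ∧ beta = (2*y) dx ∧ dy.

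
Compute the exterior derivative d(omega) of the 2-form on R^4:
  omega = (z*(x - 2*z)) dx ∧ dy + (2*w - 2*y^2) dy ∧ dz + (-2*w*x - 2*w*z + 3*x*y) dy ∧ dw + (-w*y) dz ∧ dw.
d(omega) = (x - 4*z) dx ∧ dy ∧ dz + (w + 2) dy ∧ dz ∧ dw + (-2*w + 3*y) dx ∧ dy ∧ dw

For a 2-form omega = sum_{i<j} g_{ij} dx_i ∧ dx_j, the exterior derivative is
  d(omega) = sum_{i<j} d(g_{ij}) ∧ dx_i ∧ dx_j = sum_{i<j, k} (∂g_{ij}/∂x_k) dx_k ∧ dx_i ∧ dx_j.
Expand each term, using dx_k ∧ dx_i ∧ dx_j = sgn(permutation) dx_{(a)} ∧ dx_{(b)} ∧ dx_{(c)} with (a < b < c) sorted:
  d(z*(x - 2*z)) includes (∂/∂z)(z*(x - 2*z)) dz = (x - 4*z) dz, which multiplied by dx ∧ dy gives (x - 4*z) dx ∧ dy ∧ dz
  d(2*w - 2*y^2) includes (∂/∂w)(2*w - 2*y^2) dw = (2) dw, which multiplied by dy ∧ dz gives (2) dy ∧ dz ∧ dw
  d(-2*w*x - 2*w*z + 3*x*y) includes (∂/∂x)(-2*w*x - 2*w*z + 3*x*y) dx = (-2*w + 3*y) dx, which multiplied by dy ∧ dw gives (-2*w + 3*y) dx ∧ dy ∧ dw
  d(-2*w*x - 2*w*z + 3*x*y) includes (∂/∂z)(-2*w*x - 2*w*z + 3*x*y) dz = (-2*w) dz, which multiplied by dy ∧ dw gives (2*w) dy ∧ dz ∧ dw
  d(-w*y) includes (∂/∂y)(-w*y) dy = (-w) dy, which multiplied by dz ∧ dw gives (-w) dy ∧ dz ∧ dw
Collecting like 3-forms: d(omega) = (x - 4*z) dx ∧ dy ∧ dz + (w + 2) dy ∧ dz ∧ dw + (-2*w + 3*y) dx ∧ dy ∧ dw.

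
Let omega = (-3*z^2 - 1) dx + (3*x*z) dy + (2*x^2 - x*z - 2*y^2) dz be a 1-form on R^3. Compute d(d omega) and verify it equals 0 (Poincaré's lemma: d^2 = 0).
d(d omega) = 0

Step 1: d omega = sum_{i<j} (∂f_j/∂x_i - ∂f_i/∂x_j) dx_i ∧ dx_j:
  coeff of dx ∧ dy: 3*z
  coeff of dx ∧ dz: 4*x + 5*z
  coeff of dy ∧ dz: -3*x - 4*y
Step 2: Apply d again to each 2-form coefficient. The only possible 3-form in R^3 is dx ∧ dy ∧ dz, with coefficient
  ∂(coeff of dy∧dz)/∂x - ∂(coeff of dx∧dz)/∂y + ∂(coeff of dx∧dy)/∂z
  = ∂/∂x (-3*x - 4*y) - ∂/∂y (4*x + 5*z) + ∂/∂z (3*z).
Each of these terms simplifies to sums of mixed partials that cancel in pairs. The result is 0 (by equality of mixed partials for smooth functions — Schwarz / Clairaut).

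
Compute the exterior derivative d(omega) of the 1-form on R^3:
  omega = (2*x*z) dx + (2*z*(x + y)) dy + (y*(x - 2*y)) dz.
d(omega) = (2*z) dx ∧ dy + (-2*x + y) dx ∧ dz + (-x - 6*y) dy ∧ dz

For a 1-form omega = sum_i f_i dx_i, the exterior derivative is
  d(omega) = sum_{i < j} (∂f_j/∂x_i - ∂f_i/∂x_j) dx_i ∧ dx_j.
  coefficient of dx ∧ dy: ∂f_2/∂x - ∂f_1/∂y = ∂(2*z*(x + y))/∂x - ∂(2*x*z)/∂y = 2*z
  coefficient of dx ∧ dz: ∂f_3/∂x - ∂f_1/∂z = ∂(y*(x - 2*y))/∂x - ∂(2*x*z)/∂z = -2*x + y
  coefficient of dy ∧ dz: ∂f_3/∂y - ∂f_2/∂z = ∂(y*(x - 2*y))/∂y - ∂(2*z*(x + y))/∂z = -x - 6*y
Assembling: d(omega) = (2*z) dx ∧ dy + (-2*x + y) dx ∧ dz + (-x - 6*y) dy ∧ dz.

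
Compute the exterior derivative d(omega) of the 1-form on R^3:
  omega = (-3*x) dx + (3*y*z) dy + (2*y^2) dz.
d(omega) = (y) dy ∧ dz

For a 1-form omega = sum_i f_i dx_i, the exterior derivative is
  d(omega) = sum_{i < j} (∂f_j/∂x_i - ∂f_i/∂x_j) dx_i ∧ dx_j.
  coefficient of dy ∧ dz: ∂f_3/∂y - ∂f_2/∂z = ∂(2*y^2)/∂y - ∂(3*y*z)/∂z = y
Assembling: d(omega) = (y) dy ∧ dz.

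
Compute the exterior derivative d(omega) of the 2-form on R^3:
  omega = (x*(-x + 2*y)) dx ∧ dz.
d(omega) = (-2*x) dx ∧ dy ∧ dz

For a 2-form omega = sum_{i<j} g_{ij} dx_i ∧ dx_j, the exterior derivative is
  d(omega) = sum_{i<j} d(g_{ij}) ∧ dx_i ∧ dx_j = sum_{i<j, k} (∂g_{ij}/∂x_k) dx_k ∧ dx_i ∧ dx_j.
Expand each term, using dx_k ∧ dx_i ∧ dx_j = sgn(permutation) dx_{(a)} ∧ dx_{(b)} ∧ dx_{(c)} with (a < b < c) sorted:
  d(x*(-x + 2*y)) includes (∂/∂y)(x*(-x + 2*y)) dy = (2*x) dy, which multiplied by dx ∧ dz gives (-2*x) dx ∧ dy ∧ dz
Collecting like 3-forms: d(omega) = (-2*x) dx ∧ dy ∧ dz.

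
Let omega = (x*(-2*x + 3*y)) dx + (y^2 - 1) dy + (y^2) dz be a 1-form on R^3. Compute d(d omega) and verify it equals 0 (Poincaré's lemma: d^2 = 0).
d(d omega) = 0

Step 1: d omega = sum_{i<j} (∂f_j/∂x_i - ∂f_i/∂x_j) dx_i ∧ dx_j:
  coeff of dx ∧ dy: -3*x
  coeff of dx ∧ dz: 0
  coeff of dy ∧ dz: 2*y
Step 2: Apply d again to each 2-form coefficient. The only possible 3-form in R^3 is dx ∧ dy ∧ dz, with coefficient
  ∂(coeff of dy∧dz)/∂x - ∂(coeff of dx∧dz)/∂y + ∂(coeff of dx∧dy)/∂z
  = ∂/∂x (2*y) - ∂/∂y (0) + ∂/∂z (-3*x).
Each of these terms simplifies to sums of mixed partials that cancel in pairs. The result is 0 (by equality of mixed partials for smooth functions — Schwarz / Clairaut).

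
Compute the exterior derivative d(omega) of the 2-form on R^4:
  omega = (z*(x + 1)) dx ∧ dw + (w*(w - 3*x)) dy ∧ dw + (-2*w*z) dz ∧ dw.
d(omega) = (-x - 1) dx ∧ dz ∧ dw + (-3*w) dx ∧ dy ∧ dw

For a 2-form omega = sum_{i<j} g_{ij} dx_i ∧ dx_j, the exterior derivative is
  d(omega) = sum_{i<j} d(g_{ij}) ∧ dx_i ∧ dx_j = sum_{i<j, k} (∂g_{ij}/∂x_k) dx_k ∧ dx_i ∧ dx_j.
Expand each term, using dx_k ∧ dx_i ∧ dx_j = sgn(permutation) dx_{(a)} ∧ dx_{(b)} ∧ dx_{(c)} with (a < b < c) sorted:
  d(z*(x + 1)) includes (∂/∂z)(z*(x + 1)) dz = (x + 1) dz, which multiplied by dx ∧ dw gives (-x - 1) dx ∧ dz ∧ dw
  d(w*(w - 3*x)) includes (∂/∂x)(w*(w - 3*x)) dx = (-3*w) dx, which multiplied by dy ∧ dw gives (-3*w) dx ∧ dy ∧ dw
Collecting like 3-forms: d(omega) = (-x - 1) dx ∧ dz ∧ dw + (-3*w) dx ∧ dy ∧ dw.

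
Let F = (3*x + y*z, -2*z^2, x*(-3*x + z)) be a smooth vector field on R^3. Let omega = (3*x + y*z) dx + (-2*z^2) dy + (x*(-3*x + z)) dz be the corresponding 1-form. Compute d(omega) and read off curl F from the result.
d(omega) = (4*z) dy ∧ dz + (6*x + y - z) dz ∧ dx + (-z) dx ∧ dy; curl F = (4*z, 6*x + y - z, -z)

d omega = sum_{i<j} (∂f_j/∂x_i - ∂f_i/∂x_j) dx_i ∧ dx_j. Under the identification (dy ∧ dz, dz ∧ dx, dx ∧ dy) ↔ (e_x, e_y, e_z), the coefficients are exactly the components of curl F. Compute:
  ∂R/∂y - ∂Q/∂z = (0) - (-4*z) = 4*z
  ∂P/∂z - ∂R/∂x = (y) - (-6*x + z) = 6*x + y - z
  ∂Q/∂x - ∂P/∂y = (0) - (z) = -z.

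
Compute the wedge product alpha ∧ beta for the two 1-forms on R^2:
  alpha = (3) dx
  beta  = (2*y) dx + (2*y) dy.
alpha ∧ beta = (6*y) dx ∧ dy

Distribute the wedge, using dx_i ∧ dx_j = -dx_j ∧ dx_i and dx_i ∧ dx_i = 0. For each pair (i, j) with i < j, the coefficient of dx_i ∧ dx_j in alpha ∧ beta is (alpha_i * beta_j - alpha_j * beta_i). Collecting: alpha ∧ beta = (6*y) dx ∧ dy.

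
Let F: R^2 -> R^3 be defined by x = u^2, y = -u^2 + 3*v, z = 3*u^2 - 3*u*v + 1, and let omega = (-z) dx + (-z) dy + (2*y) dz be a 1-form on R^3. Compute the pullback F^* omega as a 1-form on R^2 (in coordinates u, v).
F^* omega = (-12*u^3 + 6*u^2*v + 36*u*v - 18*v^2) du + (6*u^3 - 9*u^2 - 9*u*v - 3) dv

Using F^*(f dg) = (f ∘ F) d(g ∘ F), substitute each coordinate x_i by F_i(u, v) in f_i, and replace dx_i by d F_i = (∂F_i/∂u) du + (∂F_i/∂v) dv.
  For the x component: f_1(F) = -3*u^2 + 3*u*v - 1; d F_1 = (2*u) du + (0) dv
  For the y component: f_2(F) = -3*u^2 + 3*u*v - 1; d F_2 = (-2*u) du + (3) dv
  For the z component: f_3(F) = -2*u^2 + 6*v; d F_3 = (6*u - 3*v) du + (-3*u) dv
Combining and collecting du, dv coefficients:
  coeff of du: -12*u^3 + 6*u^2*v + 36*u*v - 18*v^2
  coeff of dv: 6*u^3 - 9*u^2 - 9*u*v - 3
F^* omega = (-12*u^3 + 6*u^2*v + 36*u*v - 18*v^2) du + (6*u^3 - 9*u^2 - 9*u*v - 3) dv.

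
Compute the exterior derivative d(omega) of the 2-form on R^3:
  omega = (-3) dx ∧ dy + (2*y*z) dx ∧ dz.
d(omega) = (-2*z) dx ∧ dy ∧ dz

For a 2-form omega = sum_{i<j} g_{ij} dx_i ∧ dx_j, the exterior derivative is
  d(omega) = sum_{i<j} d(g_{ij}) ∧ dx_i ∧ dx_j = sum_{i<j, k} (∂g_{ij}/∂x_k) dx_k ∧ dx_i ∧ dx_j.
Expand each term, using dx_k ∧ dx_i ∧ dx_j = sgn(permutation) dx_{(a)} ∧ dx_{(b)} ∧ dx_{(c)} with (a < b < c) sorted:
  d(2*y*z) includes (∂/∂y)(2*y*z) dy = (2*z) dy, which multiplied by dx ∧ dz gives (-2*z) dx ∧ dy ∧ dz
Collecting like 3-forms: d(omega) = (-2*z) dx ∧ dy ∧ dz.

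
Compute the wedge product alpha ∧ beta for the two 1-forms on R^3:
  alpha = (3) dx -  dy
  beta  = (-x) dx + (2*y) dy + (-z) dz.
alpha ∧ beta = (-x + 6*y) dx ∧ dy + (-3*z) dx ∧ dz + (z) dy ∧ dz

Distribute the wedge, using dx_i ∧ dx_j = -dx_j ∧ dx_i and dx_i ∧ dx_i = 0. For each pair (i, j) with i < j, the coefficient of dx_i ∧ dx_j in alpha ∧ beta is (alpha_i * beta_j - alpha_j * beta_i). Collecting: alpha ∧ beta = (-x + 6*y) dx ∧ dy + (-3*z) dx ∧ dz + (z) dy ∧ dz.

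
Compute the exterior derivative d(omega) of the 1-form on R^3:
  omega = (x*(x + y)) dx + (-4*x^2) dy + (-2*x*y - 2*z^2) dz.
d(omega) = (-9*x) dx ∧ dy + (-2*y) dx ∧ dz + (-2*x) dy ∧ dz

For a 1-form omega = sum_i f_i dx_i, the exterior derivative is
  d(omega) = sum_{i < j} (∂f_j/∂x_i - ∂f_i/∂x_j) dx_i ∧ dx_j.
  coefficient of dx ∧ dy: ∂f_2/∂x - ∂f_1/∂y = ∂(-4*x^2)/∂x - ∂(x*(x + y))/∂y = -9*x
  coefficient of dx ∧ dz: ∂f_3/∂x - ∂f_1/∂z = ∂(-2*x*y - 2*z^2)/∂x - ∂(x*(x + y))/∂z = -2*y
  coefficient of dy ∧ dz: ∂f_3/∂y - ∂f_2/∂z = ∂(-2*x*y - 2*z^2)/∂y - ∂(-4*x^2)/∂z = -2*x
Assembling: d(omega) = (-9*x) dx ∧ dy + (-2*y) dx ∧ dz + (-2*x) dy ∧ dz.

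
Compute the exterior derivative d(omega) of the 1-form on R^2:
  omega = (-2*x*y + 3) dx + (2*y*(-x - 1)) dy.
d(omega) = (2*x - 2*y) dx ∧ dy

For a 1-form omega = sum_i f_i dx_i, the exterior derivative is
  d(omega) = sum_{i < j} (∂f_j/∂x_i - ∂f_i/∂x_j) dx_i ∧ dx_j.
  coefficient of dx ∧ dy: ∂f_2/∂x - ∂f_1/∂y = ∂(2*y*(-x - 1))/∂x - ∂(-2*x*y + 3)/∂y = 2*x - 2*y
Assembling: d(omega) = (2*x - 2*y) dx ∧ dy.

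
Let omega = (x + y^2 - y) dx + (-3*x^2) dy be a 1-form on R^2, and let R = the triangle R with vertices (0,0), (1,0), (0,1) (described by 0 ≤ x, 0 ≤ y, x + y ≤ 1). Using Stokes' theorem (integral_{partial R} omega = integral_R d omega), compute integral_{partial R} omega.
integral_(partial R) omega = -5/6

Stokes: integral_partial_R omega = integral_R d omega with d omega = (∂Q/∂x - ∂P/∂y) dx ∧ dy.
  ∂Q/∂x = -6*x
  ∂P/∂y = 2*y - 1
  integrand = ∂Q/∂x - ∂P/∂y = -6*x - 2*y + 1.
Integrating over R: integral_0^1 integral_0^{1-x} (-6*x - 2*y + 1) dy dx = -5/6.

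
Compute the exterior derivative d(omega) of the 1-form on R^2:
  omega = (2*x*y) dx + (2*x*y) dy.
d(omega) = (-2*x + 2*y) dx ∧ dy

For a 1-form omega = sum_i f_i dx_i, the exterior derivative is
  d(omega) = sum_{i < j} (∂f_j/∂x_i - ∂f_i/∂x_j) dx_i ∧ dx_j.
  coefficient of dx ∧ dy: ∂f_2/∂x - ∂f_1/∂y = ∂(2*x*y)/∂x - ∂(2*x*y)/∂y = -2*x + 2*y
Assembling: d(omega) = (-2*x + 2*y) dx ∧ dy.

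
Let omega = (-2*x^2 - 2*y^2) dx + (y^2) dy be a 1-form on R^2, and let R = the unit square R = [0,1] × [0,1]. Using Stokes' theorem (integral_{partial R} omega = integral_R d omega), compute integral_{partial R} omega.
integral_(partial R) omega = 2

Stokes: integral_partial_R omega = integral_R d omega with d omega = (∂Q/∂x - ∂P/∂y) dx ∧ dy.
  ∂Q/∂x = 0
  ∂P/∂y = -4*y
  integrand = ∂Q/∂x - ∂P/∂y = 4*y.
Integrating over R: integral_0^1 integral_0^1 (4*y) dx dy = 2.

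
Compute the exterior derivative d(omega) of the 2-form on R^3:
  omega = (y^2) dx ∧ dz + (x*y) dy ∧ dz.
d(omega) = (-y) dx ∧ dy ∧ dz

For a 2-form omega = sum_{i<j} g_{ij} dx_i ∧ dx_j, the exterior derivative is
  d(omega) = sum_{i<j} d(g_{ij}) ∧ dx_i ∧ dx_j = sum_{i<j, k} (∂g_{ij}/∂x_k) dx_k ∧ dx_i ∧ dx_j.
Expand each term, using dx_k ∧ dx_i ∧ dx_j = sgn(permutation) dx_{(a)} ∧ dx_{(b)} ∧ dx_{(c)} with (a < b < c) sorted:
  d(y^2) includes (∂/∂y)(y^2) dy = (2*y) dy, which multiplied by dx ∧ dz gives (-2*y) dx ∧ dy ∧ dz
  d(x*y) includes (∂/∂x)(x*y) dx = (y) dx, which multiplied by dy ∧ dz gives (y) dx ∧ dy ∧ dz
Collecting like 3-forms: d(omega) = (-y) dx ∧ dy ∧ dz.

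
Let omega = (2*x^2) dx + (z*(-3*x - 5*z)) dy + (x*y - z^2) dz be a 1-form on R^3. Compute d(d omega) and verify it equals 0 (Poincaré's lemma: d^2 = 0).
d(d omega) = 0

Step 1: d omega = sum_{i<j} (∂f_j/∂x_i - ∂f_i/∂x_j) dx_i ∧ dx_j:
  coeff of dx ∧ dy: -3*z
  coeff of dx ∧ dz: y
  coeff of dy ∧ dz: 4*x + 10*z
Step 2: Apply d again to each 2-form coefficient. The only possible 3-form in R^3 is dx ∧ dy ∧ dz, with coefficient
  ∂(coeff of dy∧dz)/∂x - ∂(coeff of dx∧dz)/∂y + ∂(coeff of dx∧dy)/∂z
  = ∂/∂x (4*x + 10*z) - ∂/∂y (y) + ∂/∂z (-3*z).
Each of these terms simplifies to sums of mixed partials that cancel in pairs. The result is 0 (by equality of mixed partials for smooth functions — Schwarz / Clairaut).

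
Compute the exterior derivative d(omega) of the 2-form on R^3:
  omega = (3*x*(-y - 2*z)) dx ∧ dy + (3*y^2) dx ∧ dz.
d(omega) = (-6*x - 6*y) dx ∧ dy ∧ dz

For a 2-form omega = sum_{i<j} g_{ij} dx_i ∧ dx_j, the exterior derivative is
  d(omega) = sum_{i<j} d(g_{ij}) ∧ dx_i ∧ dx_j = sum_{i<j, k} (∂g_{ij}/∂x_k) dx_k ∧ dx_i ∧ dx_j.
Expand each term, using dx_k ∧ dx_i ∧ dx_j = sgn(permutation) dx_{(a)} ∧ dx_{(b)} ∧ dx_{(c)} with (a < b < c) sorted:
  d(3*x*(-y - 2*z)) includes (∂/∂z)(3*x*(-y - 2*z)) dz = (-6*x) dz, which multiplied by dx ∧ dy gives (-6*x) dx ∧ dy ∧ dz
  d(3*y^2) includes (∂/∂y)(3*y^2) dy = (6*y) dy, which multiplied by dx ∧ dz gives (-6*y) dx ∧ dy ∧ dz
Collecting like 3-forms: d(omega) = (-6*x - 6*y) dx ∧ dy ∧ dz.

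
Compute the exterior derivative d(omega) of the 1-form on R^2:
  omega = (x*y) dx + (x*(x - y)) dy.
d(omega) = (x - y) dx ∧ dy

For a 1-form omega = sum_i f_i dx_i, the exterior derivative is
  d(omega) = sum_{i < j} (∂f_j/∂x_i - ∂f_i/∂x_j) dx_i ∧ dx_j.
  coefficient of dx ∧ dy: ∂f_2/∂x - ∂f_1/∂y = ∂(x*(x - y))/∂x - ∂(x*y)/∂y = x - y
Assembling: d(omega) = (x - y) dx ∧ dy.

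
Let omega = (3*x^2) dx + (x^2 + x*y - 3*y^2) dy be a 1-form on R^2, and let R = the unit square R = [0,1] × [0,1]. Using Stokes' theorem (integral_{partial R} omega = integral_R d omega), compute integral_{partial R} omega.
integral_(partial R) omega = 3/2

Stokes: integral_partial_R omega = integral_R d omega with d omega = (∂Q/∂x - ∂P/∂y) dx ∧ dy.
  ∂Q/∂x = 2*x + y
  ∂P/∂y = 0
  integrand = ∂Q/∂x - ∂P/∂y = 2*x + y.
Integrating over R: integral_0^1 integral_0^1 (2*x + y) dx dy = 3/2.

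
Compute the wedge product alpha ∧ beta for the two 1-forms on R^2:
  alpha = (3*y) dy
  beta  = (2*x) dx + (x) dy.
alpha ∧ beta = (-6*x*y) dx ∧ dy

Distribute the wedge, using dx_i ∧ dx_j = -dx_j ∧ dx_i and dx_i ∧ dx_i = 0. For each pair (i, j) with i < j, the coefficient of dx_i ∧ dx_j in alpha ∧ beta is (alpha_i * beta_j - alpha_j * beta_i). Collecting: alpha ∧ beta = (-6*x*y) dx ∧ dy.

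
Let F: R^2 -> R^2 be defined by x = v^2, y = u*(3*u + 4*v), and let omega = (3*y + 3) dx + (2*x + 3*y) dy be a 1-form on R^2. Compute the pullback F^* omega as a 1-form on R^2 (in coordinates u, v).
F^* omega = (54*u^3 + 108*u^2*v + 60*u*v^2 + 8*v^3) du + (36*u^3 + 66*u^2*v + 32*u*v^2 + 6*v) dv

Using F^*(f dg) = (f ∘ F) d(g ∘ F), substitute each coordinate x_i by F_i(u, v) in f_i, and replace dx_i by d F_i = (∂F_i/∂u) du + (∂F_i/∂v) dv.
  For the x component: f_1(F) = 9*u^2 + 12*u*v + 3; d F_1 = (0) du + (2*v) dv
  For the y component: f_2(F) = 9*u^2 + 12*u*v + 2*v^2; d F_2 = (6*u + 4*v) du + (4*u) dv
Combining and collecting du, dv coefficients:
  coeff of du: 54*u^3 + 108*u^2*v + 60*u*v^2 + 8*v^3
  coeff of dv: 36*u^3 + 66*u^2*v + 32*u*v^2 + 6*v
F^* omega = (54*u^3 + 108*u^2*v + 60*u*v^2 + 8*v^3) du + (36*u^3 + 66*u^2*v + 32*u*v^2 + 6*v) dv.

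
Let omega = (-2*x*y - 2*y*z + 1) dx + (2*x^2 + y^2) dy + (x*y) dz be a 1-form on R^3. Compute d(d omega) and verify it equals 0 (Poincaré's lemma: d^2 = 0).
d(d omega) = 0

Step 1: d omega = sum_{i<j} (∂f_j/∂x_i - ∂f_i/∂x_j) dx_i ∧ dx_j:
  coeff of dx ∧ dy: 6*x + 2*z
  coeff of dx ∧ dz: 3*y
  coeff of dy ∧ dz: x
Step 2: Apply d again to each 2-form coefficient. The only possible 3-form in R^3 is dx ∧ dy ∧ dz, with coefficient
  ∂(coeff of dy∧dz)/∂x - ∂(coeff of dx∧dz)/∂y + ∂(coeff of dx∧dy)/∂z
  = ∂/∂x (x) - ∂/∂y (3*y) + ∂/∂z (6*x + 2*z).
Each of these terms simplifies to sums of mixed partials that cancel in pairs. The result is 0 (by equality of mixed partials for smooth functions — Schwarz / Clairaut).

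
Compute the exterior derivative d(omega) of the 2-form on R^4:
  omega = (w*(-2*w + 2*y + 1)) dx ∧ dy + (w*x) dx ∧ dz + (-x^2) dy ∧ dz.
d(omega) = (-4*w + 2*y + 1) dx ∧ dy ∧ dw + (x) dx ∧ dz ∧ dw + (-2*x) dx ∧ dy ∧ dz

For a 2-form omega = sum_{i<j} g_{ij} dx_i ∧ dx_j, the exterior derivative is
  d(omega) = sum_{i<j} d(g_{ij}) ∧ dx_i ∧ dx_j = sum_{i<j, k} (∂g_{ij}/∂x_k) dx_k ∧ dx_i ∧ dx_j.
Expand each term, using dx_k ∧ dx_i ∧ dx_j = sgn(permutation) dx_{(a)} ∧ dx_{(b)} ∧ dx_{(c)} with (a < b < c) sorted:
  d(w*(-2*w + 2*y + 1)) includes (∂/∂w)(w*(-2*w + 2*y + 1)) dw = (-4*w + 2*y + 1) dw, which multiplied by dx ∧ dy gives (-4*w + 2*y + 1) dx ∧ dy ∧ dw
  d(w*x) includes (∂/∂w)(w*x) dw = (x) dw, which multiplied by dx ∧ dz gives (x) dx ∧ dz ∧ dw
  d(-x^2) includes (∂/∂x)(-x^2) dx = (-2*x) dx, which multiplied by dy ∧ dz gives (-2*x) dx ∧ dy ∧ dz
Collecting like 3-forms: d(omega) = (-4*w + 2*y + 1) dx ∧ dy ∧ dw + (x) dx ∧ dz ∧ dw + (-2*x) dx ∧ dy ∧ dz.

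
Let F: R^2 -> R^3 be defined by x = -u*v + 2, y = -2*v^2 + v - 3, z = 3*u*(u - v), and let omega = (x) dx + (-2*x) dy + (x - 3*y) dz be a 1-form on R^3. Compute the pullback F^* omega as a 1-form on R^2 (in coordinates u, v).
F^* omega = (-6*u^2*v + 40*u*v^2 - 18*u*v + 66*u - 18*v^3 + 9*v^2 - 35*v) du + (4*u^2*v - 26*u*v^2 + 11*u*v - 35*u + 16*v - 4) dv

Using F^*(f dg) = (f ∘ F) d(g ∘ F), substitute each coordinate x_i by F_i(u, v) in f_i, and replace dx_i by d F_i = (∂F_i/∂u) du + (∂F_i/∂v) dv.
  For the x component: f_1(F) = -u*v + 2; d F_1 = (-v) du + (-u) dv
  For the y component: f_2(F) = 2*u*v - 4; d F_2 = (0) du + (1 - 4*v) dv
  For the z component: f_3(F) = -u*v + 6*v^2 - 3*v + 11; d F_3 = (6*u - 3*v) du + (-3*u) dv
Combining and collecting du, dv coefficients:
  coeff of du: -6*u^2*v + 40*u*v^2 - 18*u*v + 66*u - 18*v^3 + 9*v^2 - 35*v
  coeff of dv: 4*u^2*v - 26*u*v^2 + 11*u*v - 35*u + 16*v - 4
F^* omega = (-6*u^2*v + 40*u*v^2 - 18*u*v + 66*u - 18*v^3 + 9*v^2 - 35*v) du + (4*u^2*v - 26*u*v^2 + 11*u*v - 35*u + 16*v - 4) dv.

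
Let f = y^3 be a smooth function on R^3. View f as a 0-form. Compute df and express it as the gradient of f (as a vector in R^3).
df = (0) dx + (3*y^2) dy + (0) dz; grad f = (0, 3*y^2, 0)

For a 0-form f, d f = (∂f/∂x) dx + (∂f/∂y) dy + (∂f/∂z) dz. The components of the vector representation are exactly the entries of grad f in Cartesian coordinates:
  ∂f/∂x = 0
  ∂f/∂y = 3*y^2
  ∂f/∂z = 0.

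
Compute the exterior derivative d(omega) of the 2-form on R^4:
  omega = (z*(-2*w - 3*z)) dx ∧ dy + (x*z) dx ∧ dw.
d(omega) = (-2*w - 6*z) dx ∧ dy ∧ dz + (-2*z) dx ∧ dy ∧ dw + (-x) dx ∧ dz ∧ dw

For a 2-form omega = sum_{i<j} g_{ij} dx_i ∧ dx_j, the exterior derivative is
  d(omega) = sum_{i<j} d(g_{ij}) ∧ dx_i ∧ dx_j = sum_{i<j, k} (∂g_{ij}/∂x_k) dx_k ∧ dx_i ∧ dx_j.
Expand each term, using dx_k ∧ dx_i ∧ dx_j = sgn(permutation) dx_{(a)} ∧ dx_{(b)} ∧ dx_{(c)} with (a < b < c) sorted:
  d(z*(-2*w - 3*z)) includes (∂/∂z)(z*(-2*w - 3*z)) dz = (-2*w - 6*z) dz, which multiplied by dx ∧ dy gives (-2*w - 6*z) dx ∧ dy ∧ dz
  d(z*(-2*w - 3*z)) includes (∂/∂w)(z*(-2*w - 3*z)) dw = (-2*z) dw, which multiplied by dx ∧ dy gives (-2*z) dx ∧ dy ∧ dw
  d(x*z) includes (∂/∂z)(x*z) dz = (x) dz, which multiplied by dx ∧ dw gives (-x) dx ∧ dz ∧ dw
Collecting like 3-forms: d(omega) = (-2*w - 6*z) dx ∧ dy ∧ dz + (-2*z) dx ∧ dy ∧ dw + (-x) dx ∧ dz ∧ dw.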